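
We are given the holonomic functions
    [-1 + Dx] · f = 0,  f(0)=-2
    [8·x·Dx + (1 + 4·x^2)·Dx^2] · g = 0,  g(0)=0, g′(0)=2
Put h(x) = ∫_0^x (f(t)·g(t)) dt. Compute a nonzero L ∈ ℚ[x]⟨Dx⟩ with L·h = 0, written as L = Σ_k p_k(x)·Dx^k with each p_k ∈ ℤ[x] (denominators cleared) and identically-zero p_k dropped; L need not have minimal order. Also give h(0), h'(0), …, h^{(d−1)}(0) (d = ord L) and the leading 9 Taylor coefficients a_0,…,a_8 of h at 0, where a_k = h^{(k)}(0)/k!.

f: a_k = -2, -2, -1, -1/3, -1/12, -1/60, -1/360, -1/2520, -1/20160, …
g: a_k = 0, 2, 0, -8/3, 0, 32/5, 0, -128/7, 0, …
f·g: L₀ = L_f ⊗_s L_g, ord ≤ 1·2.
Integrate: L := L₀·Dx.
L = (1 - 8·x + 4·x^2)·Dx + (-2 + 8·x - 8·x^2)·Dx^2 + (1 + 4·x^2)·Dx^3  (order 3).
h: a_k = 0, 0, -2, -4/3, 5/6, 14/15, -103/60, -215/126, 12763/3360, …
ICs: h(0) = 0, h′(0) = 0, h′′(0) = -4.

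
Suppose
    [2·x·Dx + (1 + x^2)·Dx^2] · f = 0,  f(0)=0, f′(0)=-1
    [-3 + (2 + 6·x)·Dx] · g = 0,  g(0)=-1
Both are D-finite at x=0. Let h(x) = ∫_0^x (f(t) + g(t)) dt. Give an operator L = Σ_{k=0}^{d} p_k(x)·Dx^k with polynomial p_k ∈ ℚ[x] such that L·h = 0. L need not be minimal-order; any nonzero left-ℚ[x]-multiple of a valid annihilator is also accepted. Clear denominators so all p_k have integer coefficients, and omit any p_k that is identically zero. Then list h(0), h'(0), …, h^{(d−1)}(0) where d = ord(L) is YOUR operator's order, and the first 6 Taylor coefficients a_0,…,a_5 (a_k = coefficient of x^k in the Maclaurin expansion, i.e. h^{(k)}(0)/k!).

f: a_k = 0, -1, 0, 1/3, 0, -1/5, …
g: a_k = -1, -3/2, 9/8, -27/16, 405/128, -1701/256, …
h₀=f+g: left-lcm gives L₀, ord ≤ 3.
Integrate: L := L₀·Dx.
L = (-12 - 90·x + 36·x^2 + 54·x^3)·Dx^2 + (-35 - 48·x - 102·x^2 + 144·x^3 + 189·x^4)·Dx^3 + (-6 - 10·x + 36·x^2 + 44·x^3 + 42·x^4 + 54·x^5)·Dx^4  (order 4).
h: a_k = 0, -1, -5/4, 3/8, -65/192, 81/128, …
ICs: h(0) = 0, h′(0) = -1, h′′(0) = -5/2, h′′′(0) = 9/4.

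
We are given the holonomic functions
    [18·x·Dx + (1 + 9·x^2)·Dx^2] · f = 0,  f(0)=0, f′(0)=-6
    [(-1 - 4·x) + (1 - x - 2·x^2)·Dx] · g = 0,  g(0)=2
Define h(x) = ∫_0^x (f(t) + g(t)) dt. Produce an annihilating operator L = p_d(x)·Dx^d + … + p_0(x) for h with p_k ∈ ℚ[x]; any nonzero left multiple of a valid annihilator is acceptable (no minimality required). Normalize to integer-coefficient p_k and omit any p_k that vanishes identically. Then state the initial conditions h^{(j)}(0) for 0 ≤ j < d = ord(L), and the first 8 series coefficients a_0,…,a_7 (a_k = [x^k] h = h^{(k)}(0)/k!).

L = (18 - 72·x - 918·x^2 - 1872·x^3 - 4608·x^4 - 1296·x^6)·Dx^2 + (-8 - 30·x - 278·x^3 - 1788·x^4 - 3216·x^5 - 324·x^6 - 1296·x^7)·Dx^3 + (1 + 4·x + 24·x^2 + 4·x^3 + 103·x^4 - 300·x^5 - 312·x^6 - 108·x^7 - 216·x^8)·Dx^4  (order 4).
h: a_k = 0, 2, -2, 2, 7, 22/5, -46/5, 86/7, …
ICs: h(0) = 0, h′(0) = 2, h′′(0) = -4, h′′′(0) = 12.

f: a_k = 0, -6, 0, 18, 0, -486/5, 0, 4374/7, …
g: a_k = 2, 2, 6, 10, 22, 42, 86, 170, …
h₀=f+g: left-lcm gives L₀, ord ≤ 3.
h=∫h₀ ⇒ L = L₀·Dx.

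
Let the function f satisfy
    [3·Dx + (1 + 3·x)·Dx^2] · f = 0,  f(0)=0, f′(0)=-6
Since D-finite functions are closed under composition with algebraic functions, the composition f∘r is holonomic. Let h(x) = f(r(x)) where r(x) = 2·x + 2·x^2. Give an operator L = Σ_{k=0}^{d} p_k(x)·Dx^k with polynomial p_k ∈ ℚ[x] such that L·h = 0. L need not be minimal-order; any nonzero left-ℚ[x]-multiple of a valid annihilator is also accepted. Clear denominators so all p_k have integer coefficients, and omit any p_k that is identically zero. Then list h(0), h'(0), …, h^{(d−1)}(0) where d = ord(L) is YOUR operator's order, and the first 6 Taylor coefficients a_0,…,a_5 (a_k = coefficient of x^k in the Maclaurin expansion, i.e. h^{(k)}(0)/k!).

f: a_k = 0, -6, 9, -18, 81/2, -486/5, …
L₀ from L_f via x↦r, Dx↦r'^{-1}Dx.
L = (4 + 12·x + 12·x^2)·Dx + (1 + 8·x + 18·x^2 + 12·x^3)·Dx^2  (order 2).
h: a_k = 0, -12, 24, -72, 252, -4752/5, …
ICs: h(0) = 0, h′(0) = -12.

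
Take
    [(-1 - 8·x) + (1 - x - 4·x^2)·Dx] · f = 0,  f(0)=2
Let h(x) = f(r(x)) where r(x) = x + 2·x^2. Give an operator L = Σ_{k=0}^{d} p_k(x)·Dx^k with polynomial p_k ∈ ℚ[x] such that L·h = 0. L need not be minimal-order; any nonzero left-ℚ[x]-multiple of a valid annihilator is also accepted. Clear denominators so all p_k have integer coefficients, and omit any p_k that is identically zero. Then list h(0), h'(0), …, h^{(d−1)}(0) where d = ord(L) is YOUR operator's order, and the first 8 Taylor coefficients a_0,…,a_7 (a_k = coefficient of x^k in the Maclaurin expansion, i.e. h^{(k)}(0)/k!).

f: a_k = 2, 2, 10, 18, 58, 130, 362, 882, …
f∘r: x↦r, Dx↦Dx/r' in L_f ⇒ L₀.
L = (1 + 12·x + 48·x^2 + 64·x^3) + (-1 + x + 6·x^2 + 16·x^3 + 16·x^4)·Dx  (order 1).
h: a_k = 2, 2, 14, 58, 206, 810, 3198, 12282, …
ICs: h(0) = 2.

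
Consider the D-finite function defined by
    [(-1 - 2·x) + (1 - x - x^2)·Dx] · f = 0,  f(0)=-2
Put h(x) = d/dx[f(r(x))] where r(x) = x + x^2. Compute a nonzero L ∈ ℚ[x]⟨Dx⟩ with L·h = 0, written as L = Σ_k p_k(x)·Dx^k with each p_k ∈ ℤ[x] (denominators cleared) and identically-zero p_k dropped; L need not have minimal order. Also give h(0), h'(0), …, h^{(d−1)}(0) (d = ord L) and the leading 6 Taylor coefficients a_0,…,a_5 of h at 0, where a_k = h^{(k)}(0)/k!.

L = (6 + 24·x + 48·x^2 + 68·x^3 + 84·x^4 + 60·x^5 + 20·x^6) + (-1 - 3·x + 12·x^3 + 25·x^4 + 24·x^5 + 14·x^6 + 4·x^7)·Dx  (order 1).
h: a_k = -2, -12, -42, -128, -370, -1032, …
ICs: h(0) = -2.

f: a_k = -2, -2, -4, -6, -10, -16, …
Change of var in L_f (x↦r) gives L₀.
Derive L from L₀ (diff closure).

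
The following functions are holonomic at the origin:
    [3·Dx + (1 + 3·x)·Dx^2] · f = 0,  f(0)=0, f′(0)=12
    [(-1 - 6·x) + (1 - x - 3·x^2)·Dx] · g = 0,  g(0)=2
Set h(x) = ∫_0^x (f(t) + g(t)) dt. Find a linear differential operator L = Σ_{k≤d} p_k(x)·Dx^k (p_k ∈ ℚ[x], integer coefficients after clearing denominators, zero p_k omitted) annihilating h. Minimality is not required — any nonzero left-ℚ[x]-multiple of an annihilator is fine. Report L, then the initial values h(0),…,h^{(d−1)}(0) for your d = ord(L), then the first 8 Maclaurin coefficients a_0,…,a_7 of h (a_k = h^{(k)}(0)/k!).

L = (-270 - 1422·x - 3780·x^2 - 2916·x^3 - 2916·x^4)·Dx^2 + (-24 - 468·x - 2736·x^2 - 5616·x^3 - 5994·x^4 - 4860·x^5)·Dx^3 + (11 + 79·x + 129·x^2 - 171·x^3 - 783·x^4 - 1377·x^5 - 972·x^6)·Dx^4  (order 4).
h: a_k = 0, 2, 7, -10/3, 25/2, -43/5, 686/15, -292/7, …
ICs: h(0) = 0, h′(0) = 2, h′′(0) = 14, h′′′(0) = -20.

f: a_k = 0, 12, -18, 36, -81, 972/5, -486, 8748/7, …
g: a_k = 2, 2, 8, 14, 38, 80, 194, 434, …
h₀=f+g: left-lcm gives L₀, ord ≤ 3.
h=∫₀ˣh₀: take L = L₀·Dx.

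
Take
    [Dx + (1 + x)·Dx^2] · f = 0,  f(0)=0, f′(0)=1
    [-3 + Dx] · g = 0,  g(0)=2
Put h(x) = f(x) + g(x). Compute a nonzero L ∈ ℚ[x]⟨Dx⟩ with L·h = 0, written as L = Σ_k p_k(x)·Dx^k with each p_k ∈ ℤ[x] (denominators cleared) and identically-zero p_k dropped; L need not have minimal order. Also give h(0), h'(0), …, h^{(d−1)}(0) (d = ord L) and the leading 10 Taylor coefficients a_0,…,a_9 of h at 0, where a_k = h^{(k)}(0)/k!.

f: a_k = 0, 1, -1/2, 1/3, -1/4, 1/5, -1/6, 1/7, -1/8, 1/9, …
g: a_k = 2, 6, 9, 9, 27/4, 81/20, 81/40, 243/280, 729/2240, 243/2240, …
f+g: L₀ = lclm(L_f,L_g), ord ≤ 2+1.
L = (-15 - 9·x)·Dx + (-7 - 18·x - 9·x^2)·Dx^2 + (4 + 7·x + 3·x^2)·Dx^3  (order 3).
h: a_k = 2, 7, 17/2, 28/3, 13/2, 17/4, 223/120, 283/280, 449/2240, 4427/20160, …
ICs: h(0) = 2, h′(0) = 7, h′′(0) = 17.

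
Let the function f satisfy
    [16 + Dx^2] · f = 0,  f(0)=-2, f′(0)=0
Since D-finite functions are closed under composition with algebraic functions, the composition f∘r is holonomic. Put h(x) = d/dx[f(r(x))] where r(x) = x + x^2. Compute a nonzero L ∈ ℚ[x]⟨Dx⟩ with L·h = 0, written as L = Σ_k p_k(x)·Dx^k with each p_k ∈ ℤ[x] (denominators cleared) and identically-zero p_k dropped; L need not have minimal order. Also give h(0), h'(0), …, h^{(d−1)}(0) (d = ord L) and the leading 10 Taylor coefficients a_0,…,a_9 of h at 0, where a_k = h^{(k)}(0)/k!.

f: a_k = -2, 0, 16, 0, -64/3, 0, 512/45, 0, -1024/315, 0, …
Change of var in L_f (x↦r) gives L₀.
Derive L from L₀ (diff closure).
L = (28 + 128·x + 384·x^2 + 512·x^3 + 256·x^4) + (-6 - 12·x)·Dx + (1 + 4·x + 4·x^2)·Dx^2  (order 2).
h: a_k = 0, 32, 96, -64/3, -1280/3, -10496/15, -1792/15, 368128/315, 63488/35, 2274304/2835, …
ICs: h(0) = 0, h′(0) = 32.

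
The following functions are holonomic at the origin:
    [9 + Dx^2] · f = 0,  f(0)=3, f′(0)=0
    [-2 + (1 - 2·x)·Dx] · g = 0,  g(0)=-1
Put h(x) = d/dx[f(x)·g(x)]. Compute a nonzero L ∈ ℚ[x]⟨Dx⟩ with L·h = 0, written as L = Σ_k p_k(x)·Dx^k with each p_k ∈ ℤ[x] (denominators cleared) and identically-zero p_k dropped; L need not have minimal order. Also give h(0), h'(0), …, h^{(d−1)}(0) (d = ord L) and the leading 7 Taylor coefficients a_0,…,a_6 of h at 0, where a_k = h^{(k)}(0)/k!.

f: a_k = 3, 0, -27/2, 0, 81/8, 0, -243/80, …
g: a_k = -1, -2, -4, -8, -16, -32, -64, …
Product ⇒ symmetric product L₀, ord ≤ 2.
h₀' ⇒ L via d/dx closure of L₀.
L = (1 - 36·x + 36·x^2) + (-4 + 8·x)·Dx + (1 - 4·x + 4·x^2)·Dx^2  (order 2).
h: a_k = -6, 3, 9, -33/2, -165/4, -3231/40, -7539/40, …
ICs: h(0) = -6, h′(0) = 3.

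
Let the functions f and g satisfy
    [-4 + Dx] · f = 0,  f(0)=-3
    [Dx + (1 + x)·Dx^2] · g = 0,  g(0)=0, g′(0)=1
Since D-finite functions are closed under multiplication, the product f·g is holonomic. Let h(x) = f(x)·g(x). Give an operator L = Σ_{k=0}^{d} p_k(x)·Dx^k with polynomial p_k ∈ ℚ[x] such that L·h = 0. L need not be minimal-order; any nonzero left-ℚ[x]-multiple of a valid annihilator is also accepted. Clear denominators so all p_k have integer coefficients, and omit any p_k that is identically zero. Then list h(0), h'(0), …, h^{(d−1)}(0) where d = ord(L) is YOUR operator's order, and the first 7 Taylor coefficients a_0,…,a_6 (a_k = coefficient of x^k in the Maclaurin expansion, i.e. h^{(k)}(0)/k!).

f: a_k = -3, -12, -24, -32, -32, -128/5, -256/15, …
g: a_k = 0, 1, -1/2, 1/3, -1/4, 1/5, -1/6, …
Product ⇒ symmetric product L₀, ord ≤ 2.
L = (12 + 16·x) + (-7 - 8·x)·Dx + (1 + x)·Dx^2  (order 2).
h: a_k = 0, -3, -21/2, -19, -93/4, -108/5, -97/6, …
ICs: h(0) = 0, h′(0) = -3.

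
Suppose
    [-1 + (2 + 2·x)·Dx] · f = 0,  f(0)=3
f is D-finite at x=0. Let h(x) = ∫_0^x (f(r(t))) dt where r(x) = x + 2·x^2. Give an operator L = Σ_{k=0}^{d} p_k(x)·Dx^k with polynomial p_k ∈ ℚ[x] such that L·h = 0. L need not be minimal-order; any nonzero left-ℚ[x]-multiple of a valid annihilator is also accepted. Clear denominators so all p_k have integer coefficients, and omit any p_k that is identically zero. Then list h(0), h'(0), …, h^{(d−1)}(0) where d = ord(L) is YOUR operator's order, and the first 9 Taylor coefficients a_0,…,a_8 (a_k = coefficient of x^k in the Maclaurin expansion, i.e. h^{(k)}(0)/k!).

f: a_k = 3, 3/2, -3/8, 3/16, -15/128, 21/256, -63/1024, 99/2048, -1287/32768, …
h₀=f(r): pull back L_f along r ⇒ L₀.
∫: right-multiply L₀ by Dx.
L = (-1 - 4·x)·Dx + (2 + 2·x + 4·x^2)·Dx^2  (order 2).
h: a_k = 0, 3, 3/4, 7/8, -21/64, -63/640, 119/512, -81/1024, -2373/16384, …
ICs: h(0) = 0, h′(0) = 3.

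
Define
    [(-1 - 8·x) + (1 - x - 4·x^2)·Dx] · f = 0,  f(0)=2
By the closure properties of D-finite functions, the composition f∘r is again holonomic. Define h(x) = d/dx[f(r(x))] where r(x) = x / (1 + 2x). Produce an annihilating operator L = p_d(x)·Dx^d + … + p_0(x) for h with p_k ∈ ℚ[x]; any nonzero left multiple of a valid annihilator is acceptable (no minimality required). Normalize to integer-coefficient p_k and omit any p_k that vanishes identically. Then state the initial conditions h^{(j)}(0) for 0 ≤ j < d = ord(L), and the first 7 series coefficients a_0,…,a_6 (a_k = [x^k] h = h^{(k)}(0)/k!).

L = (6 + 12·x + 72·x^2 + 80·x^3) + (-1 - 15·x - 54·x^2 - 36·x^3 + 40·x^4)·Dx  (order 1).
h: a_k = 2, 12, -42, 216, -950, 4068, -16898, …
ICs: h(0) = 2.

f: a_k = 2, 2, 10, 18, 58, 130, 362, …
h₀=f(r): pull back L_f along r ⇒ L₀.
h₀' ⇒ L via d/dx closure of L₀.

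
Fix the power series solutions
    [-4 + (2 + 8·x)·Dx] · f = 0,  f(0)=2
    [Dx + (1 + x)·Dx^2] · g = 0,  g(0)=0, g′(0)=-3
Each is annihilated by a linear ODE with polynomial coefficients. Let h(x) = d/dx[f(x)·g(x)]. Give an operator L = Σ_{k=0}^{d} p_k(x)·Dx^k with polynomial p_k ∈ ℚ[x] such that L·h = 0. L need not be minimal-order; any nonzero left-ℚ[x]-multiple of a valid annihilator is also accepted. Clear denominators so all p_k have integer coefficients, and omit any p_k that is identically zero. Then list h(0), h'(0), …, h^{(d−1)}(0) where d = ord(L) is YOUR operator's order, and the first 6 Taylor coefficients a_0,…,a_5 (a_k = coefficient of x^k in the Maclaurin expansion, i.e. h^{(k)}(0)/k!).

f: a_k = 2, 4, -4, 8, -20, 56, …
g: a_k = 0, -3, 3/2, -1, 3/4, -3/5, …
Product ⇒ symmetric product L₀, ord ≤ 2.
h=h₀': d/dx-closure on L₀ ⇒ L.
L = (-4 + 40·x + 8·x^2) + (28 + 174·x + 264·x^2 + 64·x^3)·Dx + (5 + 47·x + 138·x^2 + 128·x^3 + 32·x^4)·Dx^2  (order 2).
h: a_k = -6, -18, 48, -130, 389, -6312/5, …
ICs: h(0) = -6, h′(0) = -18.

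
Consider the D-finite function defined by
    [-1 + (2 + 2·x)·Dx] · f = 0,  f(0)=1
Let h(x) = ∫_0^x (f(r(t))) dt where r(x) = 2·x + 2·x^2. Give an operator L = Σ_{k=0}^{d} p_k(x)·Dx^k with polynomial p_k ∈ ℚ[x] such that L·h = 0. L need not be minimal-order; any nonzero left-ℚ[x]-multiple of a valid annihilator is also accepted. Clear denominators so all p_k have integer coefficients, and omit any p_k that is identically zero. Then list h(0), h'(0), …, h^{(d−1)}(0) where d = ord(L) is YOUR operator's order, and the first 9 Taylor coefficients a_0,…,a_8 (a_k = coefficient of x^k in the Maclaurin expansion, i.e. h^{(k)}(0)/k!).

L = (-1 - 2·x)·Dx + (1 + 2·x + 2·x^2)·Dx^2  (order 2).
h: a_k = 0, 1, 1/2, 1/6, -1/8, 3/40, -1/48, -3/112, 7/128, …
ICs: h(0) = 0, h′(0) = 1.

f: a_k = 1, 1/2, -1/8, 1/16, -5/128, 7/256, -21/1024, 33/2048, -429/32768, …
Change of var in L_f (x↦r) gives L₀.
h=∫₀ˣh₀: take L = L₀·Dx.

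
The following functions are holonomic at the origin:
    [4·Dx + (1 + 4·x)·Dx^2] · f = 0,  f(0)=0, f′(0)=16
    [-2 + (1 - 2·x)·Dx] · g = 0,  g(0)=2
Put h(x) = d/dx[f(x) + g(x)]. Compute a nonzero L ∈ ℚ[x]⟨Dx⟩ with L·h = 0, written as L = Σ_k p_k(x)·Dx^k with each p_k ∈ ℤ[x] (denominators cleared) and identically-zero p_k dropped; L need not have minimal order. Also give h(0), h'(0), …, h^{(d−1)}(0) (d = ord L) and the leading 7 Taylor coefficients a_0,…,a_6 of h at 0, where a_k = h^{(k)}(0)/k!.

f: a_k = 0, 16, -32, 256/3, -256, 4096/5, -8192/3, …
g: a_k = 2, 4, 8, 16, 32, 64, 128, …
Weyl lclm of L_f,L_g ⇒ L₀ (ord ≤ 3).
Differentiate: ansatz ord ≤ ord L₀ ⇒ L.
L = (-28 - 16·x) + (1 - 40·x - 32·x^2)·Dx + (1 + 3·x - 6·x^2 - 8·x^3)·Dx^2  (order 2).
h: a_k = 20, -48, 304, -896, 4416, -15616, 67328, …
ICs: h(0) = 20, h′(0) = -48.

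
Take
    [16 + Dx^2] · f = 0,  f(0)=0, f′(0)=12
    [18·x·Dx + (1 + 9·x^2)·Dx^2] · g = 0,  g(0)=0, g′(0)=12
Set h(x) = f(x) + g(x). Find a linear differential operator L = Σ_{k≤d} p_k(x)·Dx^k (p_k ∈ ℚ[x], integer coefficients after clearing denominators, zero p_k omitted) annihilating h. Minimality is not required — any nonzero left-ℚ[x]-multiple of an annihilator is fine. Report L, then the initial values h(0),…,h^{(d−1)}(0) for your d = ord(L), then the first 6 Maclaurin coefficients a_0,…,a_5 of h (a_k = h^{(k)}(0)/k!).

L = (-13248·x + 181440·x^3 + 186624·x^5)·Dx + (-16 + 6048·x^2 + 66096·x^4 + 93312·x^6)·Dx^2 + (-828·x + 11340·x^3 + 11664·x^5)·Dx^3 + (-1 + 378·x^2 + 4131·x^4 + 5832·x^6)·Dx^4  (order 4).
h: a_k = 0, 24, 0, -68, 0, 220, …
ICs: h(0) = 0, h′(0) = 24, h′′(0) = 0, h′′′(0) = -408.

f: a_k = 0, 12, 0, -32, 0, 128/5, …
g: a_k = 0, 12, 0, -36, 0, 972/5, …
L₀ := lclm(L_f,L_g); ord L₀ ≤ 2+2.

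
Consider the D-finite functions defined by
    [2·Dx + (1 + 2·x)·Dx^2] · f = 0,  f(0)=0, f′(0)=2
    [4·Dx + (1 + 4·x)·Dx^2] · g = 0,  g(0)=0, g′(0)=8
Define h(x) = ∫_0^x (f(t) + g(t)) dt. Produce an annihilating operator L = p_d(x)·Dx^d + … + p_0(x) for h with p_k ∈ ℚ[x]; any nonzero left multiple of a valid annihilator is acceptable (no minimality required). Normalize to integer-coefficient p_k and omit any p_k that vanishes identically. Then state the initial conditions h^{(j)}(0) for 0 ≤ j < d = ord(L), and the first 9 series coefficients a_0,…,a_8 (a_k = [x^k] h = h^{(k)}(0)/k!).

L = 16·Dx^2 + (12 + 32·x)·Dx^3 + (1 + 6·x + 8·x^2)·Dx^4  (order 4).
h: a_k = 0, 0, 5, -6, 34/3, -132/5, 208/3, -1376/7, 4112/7, …
ICs: h(0) = 0, h′(0) = 0, h′′(0) = 10, h′′′(0) = -36.

f: a_k = 0, 2, -2, 8/3, -4, 32/5, -32/3, 128/7, -32, …
g: a_k = 0, 8, -16, 128/3, -128, 2048/5, -4096/3, 32768/7, -16384, …
Sum ⇒ L₀ = lclm(L_f,L_g) in ℚ(x)⟨Dx⟩.
∫: right-multiply L₀ by Dx.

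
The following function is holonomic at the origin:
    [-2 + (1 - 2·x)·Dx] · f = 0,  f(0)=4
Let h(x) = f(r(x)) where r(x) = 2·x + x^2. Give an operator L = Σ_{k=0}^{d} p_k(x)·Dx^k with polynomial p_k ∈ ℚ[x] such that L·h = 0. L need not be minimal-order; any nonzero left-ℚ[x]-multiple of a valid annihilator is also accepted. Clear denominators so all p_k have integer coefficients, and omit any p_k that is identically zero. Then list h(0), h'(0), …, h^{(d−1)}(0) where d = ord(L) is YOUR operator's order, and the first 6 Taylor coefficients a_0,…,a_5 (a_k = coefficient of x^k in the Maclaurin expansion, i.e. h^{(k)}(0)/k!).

L = (4 + 4·x) + (-1 + 4·x + 2·x^2)·Dx  (order 1).
h: a_k = 4, 16, 72, 320, 1424, 6336, …
ICs: h(0) = 4.

f: a_k = 4, 8, 16, 32, 64, 128, …
h₀=f(r): pull back L_f along r ⇒ L₀.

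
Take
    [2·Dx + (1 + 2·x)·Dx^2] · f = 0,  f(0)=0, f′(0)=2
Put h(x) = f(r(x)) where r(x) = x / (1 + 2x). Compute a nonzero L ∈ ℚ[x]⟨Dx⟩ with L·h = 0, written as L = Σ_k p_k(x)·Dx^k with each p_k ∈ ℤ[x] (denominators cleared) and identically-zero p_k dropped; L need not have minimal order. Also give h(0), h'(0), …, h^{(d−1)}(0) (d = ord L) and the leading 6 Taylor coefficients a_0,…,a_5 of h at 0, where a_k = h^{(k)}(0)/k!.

f: a_k = 0, 2, -2, 8/3, -4, 32/5, …
f∘r: x↦r, Dx↦Dx/r' in L_f ⇒ L₀.
L = (6 + 16·x)·Dx + (1 + 6·x + 8·x^2)·Dx^2  (order 2).
h: a_k = 0, 2, -6, 56/3, -60, 992/5, …
ICs: h(0) = 0, h′(0) = 2.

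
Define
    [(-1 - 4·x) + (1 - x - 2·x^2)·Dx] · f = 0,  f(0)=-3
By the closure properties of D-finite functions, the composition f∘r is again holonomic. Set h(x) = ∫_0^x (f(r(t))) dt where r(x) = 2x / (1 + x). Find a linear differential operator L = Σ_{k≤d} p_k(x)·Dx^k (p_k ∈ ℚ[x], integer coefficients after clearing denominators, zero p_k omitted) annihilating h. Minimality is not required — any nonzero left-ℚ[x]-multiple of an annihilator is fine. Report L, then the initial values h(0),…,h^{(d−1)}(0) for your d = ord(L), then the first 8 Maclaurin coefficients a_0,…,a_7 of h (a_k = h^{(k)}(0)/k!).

f: a_k = -3, -3, -9, -15, -33, -63, -129, -255, …
f∘r: x↦r, Dx↦Dx/r' in L_f ⇒ L₀.
Integrate: L := L₀·Dx.
L = (2 + 18·x)·Dx + (-1 - x + 9·x^2 + 9·x^3)·Dx^2  (order 2).
h: a_k = 0, -3, -3, -10, -27/2, -54, -81, -2430/7, …
ICs: h(0) = 0, h′(0) = -3.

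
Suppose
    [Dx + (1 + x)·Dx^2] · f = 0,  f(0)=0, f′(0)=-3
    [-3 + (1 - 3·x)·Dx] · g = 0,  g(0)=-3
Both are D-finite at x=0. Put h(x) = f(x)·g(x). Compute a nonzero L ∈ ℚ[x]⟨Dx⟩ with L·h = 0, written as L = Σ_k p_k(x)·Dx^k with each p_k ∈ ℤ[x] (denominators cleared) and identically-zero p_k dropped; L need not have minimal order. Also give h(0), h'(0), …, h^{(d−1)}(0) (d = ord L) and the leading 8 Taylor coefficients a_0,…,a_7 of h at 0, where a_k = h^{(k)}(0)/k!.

L = 3 + (5 + 9·x)·Dx + (-1 + 2·x + 3·x^2)·Dx^2  (order 2).
h: a_k = 0, 9, 45/2, 141/2, 837/4, 12591/20, 37743/20, 792783/140, …
ICs: h(0) = 0, h′(0) = 9.

f: a_k = 0, -3, 3/2, -1, 3/4, -3/5, 1/2, -3/7, …
g: a_k = -3, -9, -27, -81, -243, -729, -2187, -6561, …
Product ⇒ symmetric product L₀, ord ≤ 2.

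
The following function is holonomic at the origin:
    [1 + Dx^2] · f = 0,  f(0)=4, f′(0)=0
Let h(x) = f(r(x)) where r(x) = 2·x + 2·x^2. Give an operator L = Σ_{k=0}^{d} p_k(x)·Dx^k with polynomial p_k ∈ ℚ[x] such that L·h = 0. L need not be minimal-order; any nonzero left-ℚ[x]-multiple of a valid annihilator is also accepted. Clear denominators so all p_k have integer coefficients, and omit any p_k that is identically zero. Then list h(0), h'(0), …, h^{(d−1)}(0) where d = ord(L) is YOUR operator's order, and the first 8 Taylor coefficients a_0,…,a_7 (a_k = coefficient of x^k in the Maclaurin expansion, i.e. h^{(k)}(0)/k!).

f: a_k = 4, 0, -2, 0, 1/6, 0, -1/180, 0, …
L₀ from L_f via x↦r, Dx↦r'^{-1}Dx.
L = (4 + 24·x + 48·x^2 + 32·x^3) - 2·Dx + (1 + 2·x)·Dx^2  (order 2).
h: a_k = 4, 0, -8, -16, -16/3, 32/3, 704/45, 128/15, …
ICs: h(0) = 4, h′(0) = 0.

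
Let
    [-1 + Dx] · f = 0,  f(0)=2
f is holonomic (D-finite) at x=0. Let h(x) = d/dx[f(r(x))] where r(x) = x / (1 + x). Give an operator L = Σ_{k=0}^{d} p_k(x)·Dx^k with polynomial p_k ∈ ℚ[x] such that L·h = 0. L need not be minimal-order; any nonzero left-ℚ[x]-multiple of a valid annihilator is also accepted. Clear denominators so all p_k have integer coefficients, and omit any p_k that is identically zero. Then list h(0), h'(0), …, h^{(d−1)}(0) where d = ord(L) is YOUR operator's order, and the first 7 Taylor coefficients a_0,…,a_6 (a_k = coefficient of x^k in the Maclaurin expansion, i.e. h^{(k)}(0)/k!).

L = (-1 - 2·x) + (-1 - 2·x - x^2)·Dx  (order 1).
h: a_k = 2, -2, 1, 1/3, -19/12, 151/60, -1091/360, …
ICs: h(0) = 2.

f: a_k = 2, 2, 1, 1/3, 1/12, 1/60, 1/360, …
h₀=f(r): pull back L_f along r ⇒ L₀.
Differentiate: ansatz ord ≤ ord L₀ ⇒ L.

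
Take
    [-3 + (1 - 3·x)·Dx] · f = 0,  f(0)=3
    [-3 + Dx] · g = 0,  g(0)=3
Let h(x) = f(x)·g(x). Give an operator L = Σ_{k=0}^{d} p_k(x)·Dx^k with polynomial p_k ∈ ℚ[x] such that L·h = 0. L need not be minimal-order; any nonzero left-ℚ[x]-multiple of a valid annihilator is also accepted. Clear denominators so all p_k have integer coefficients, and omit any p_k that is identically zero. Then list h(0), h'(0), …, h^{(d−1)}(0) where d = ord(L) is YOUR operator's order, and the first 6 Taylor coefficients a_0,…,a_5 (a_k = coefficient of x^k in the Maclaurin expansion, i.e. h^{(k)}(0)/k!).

f: a_k = 3, 9, 27, 81, 243, 729, …
g: a_k = 3, 9, 27/2, 27/2, 81/8, 243/40, …
L₀ := L_f ⊗_s L_g (sym. prod.), ord ≤ 1.
L = (6 - 9·x) + (-1 + 3·x)·Dx  (order 1).
h: a_k = 9, 54, 405/2, 648, 15795/8, 118827/20, …
ICs: h(0) = 9.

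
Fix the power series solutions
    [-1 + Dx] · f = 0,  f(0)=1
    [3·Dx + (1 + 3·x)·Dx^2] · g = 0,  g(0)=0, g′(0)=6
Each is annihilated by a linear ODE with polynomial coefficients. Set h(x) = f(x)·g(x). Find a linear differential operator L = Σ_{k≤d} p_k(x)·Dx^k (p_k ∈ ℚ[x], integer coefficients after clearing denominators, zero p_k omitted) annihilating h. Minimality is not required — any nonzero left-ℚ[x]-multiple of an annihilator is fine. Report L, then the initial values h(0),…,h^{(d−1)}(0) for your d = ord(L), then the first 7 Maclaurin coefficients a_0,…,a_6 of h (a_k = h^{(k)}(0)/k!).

f: a_k = 1, 1, 1/2, 1/6, 1/24, 1/120, 1/720, …
g: a_k = 0, 6, -9, 18, -81/2, 486/5, -243, …
Sym-product of L_f,L_g gives L₀ (≤ ord 2).
L = (-2 + 3·x) + (1 - 6·x)·Dx + (1 + 3·x)·Dx^2  (order 2).
h: a_k = 0, 6, -3, 12, -26, 1289/20, -1307/8, …
ICs: h(0) = 0, h′(0) = 6.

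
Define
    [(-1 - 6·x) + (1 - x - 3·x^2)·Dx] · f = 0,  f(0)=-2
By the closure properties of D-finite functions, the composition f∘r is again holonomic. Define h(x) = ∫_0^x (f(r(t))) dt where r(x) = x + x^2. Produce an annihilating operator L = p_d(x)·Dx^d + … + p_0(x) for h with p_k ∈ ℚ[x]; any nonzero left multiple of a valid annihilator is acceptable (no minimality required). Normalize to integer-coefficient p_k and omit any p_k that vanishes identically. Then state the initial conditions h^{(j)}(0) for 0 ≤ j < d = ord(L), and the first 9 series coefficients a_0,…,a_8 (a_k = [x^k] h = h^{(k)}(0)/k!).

f: a_k = -2, -2, -8, -14, -38, -80, -194, -434, -1016, …
f∘r: x↦r, Dx↦Dx/r' in L_f ⇒ L₀.
h=∫₀ˣh₀: take L = L₀·Dx.
L = (1 + 8·x + 18·x^2 + 12·x^3)·Dx + (-1 + x + 4·x^2 + 6·x^3 + 3·x^4)·Dx^2  (order 2).
h: a_k = 0, -2, -1, -10/3, -15/2, -88/5, -137/3, -836/7, -1275/4, …
ICs: h(0) = 0, h′(0) = -2.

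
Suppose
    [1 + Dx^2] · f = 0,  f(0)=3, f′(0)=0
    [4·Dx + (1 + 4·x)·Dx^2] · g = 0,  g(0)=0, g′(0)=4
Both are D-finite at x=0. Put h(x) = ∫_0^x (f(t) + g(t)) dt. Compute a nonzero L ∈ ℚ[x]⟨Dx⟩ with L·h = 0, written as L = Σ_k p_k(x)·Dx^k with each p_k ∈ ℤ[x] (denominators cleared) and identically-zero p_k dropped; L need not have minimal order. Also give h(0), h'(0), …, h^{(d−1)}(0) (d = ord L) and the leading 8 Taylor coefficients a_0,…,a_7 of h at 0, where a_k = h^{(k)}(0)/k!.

f: a_k = 3, 0, -3/2, 0, 1/8, 0, -1/240, 0, …
g: a_k = 0, 4, -8, 64/3, -64, 1024/5, -2048/3, 16384/7, …
L₀ := lclm(L_f,L_g); ord L₀ ≤ 2+2.
h=∫₀ˣh₀: take L = L₀·Dx.
L = (388 + 32·x + 64·x^2)·Dx^2 + (33 + 140·x + 48·x^2 + 64·x^3)·Dx^3 + (388 + 32·x + 64·x^2)·Dx^4 + (33 + 140·x + 48·x^2 + 64·x^3)·Dx^5  (order 5).
h: a_k = 0, 3, 2, -19/6, 16/3, -511/40, 512/15, -163841/1680, …
ICs: h(0) = 0, h′(0) = 3, h′′(0) = 4, h′′′(0) = -19, h′′′′(0) = 128.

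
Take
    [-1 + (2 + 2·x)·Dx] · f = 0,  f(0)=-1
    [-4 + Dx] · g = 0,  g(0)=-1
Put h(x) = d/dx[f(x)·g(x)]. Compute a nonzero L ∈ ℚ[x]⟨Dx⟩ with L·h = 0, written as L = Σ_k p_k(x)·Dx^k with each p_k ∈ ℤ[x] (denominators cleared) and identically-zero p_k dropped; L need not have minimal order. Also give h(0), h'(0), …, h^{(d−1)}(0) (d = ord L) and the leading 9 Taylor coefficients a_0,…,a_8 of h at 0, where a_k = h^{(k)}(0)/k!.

L = (79 + 144·x + 64·x^2) + (-18 - 34·x - 16·x^2)·Dx  (order 1).
h: a_k = 9/2, 79/4, 683/16, 1947/32, 49553/768, 417727/7680, 389323/10240, 29265889/1290240, 243638873/20643840, …
ICs: h(0) = 9/2.

f: a_k = -1, -1/2, 1/8, -1/16, 5/128, -7/256, 21/1024, -33/2048, 429/32768, …
g: a_k = -1, -4, -8, -32/3, -32/3, -128/15, -256/45, -1024/315, -512/315, …
Product ⇒ symmetric product L₀, ord ≤ 1.
Derive L from L₀ (diff closure).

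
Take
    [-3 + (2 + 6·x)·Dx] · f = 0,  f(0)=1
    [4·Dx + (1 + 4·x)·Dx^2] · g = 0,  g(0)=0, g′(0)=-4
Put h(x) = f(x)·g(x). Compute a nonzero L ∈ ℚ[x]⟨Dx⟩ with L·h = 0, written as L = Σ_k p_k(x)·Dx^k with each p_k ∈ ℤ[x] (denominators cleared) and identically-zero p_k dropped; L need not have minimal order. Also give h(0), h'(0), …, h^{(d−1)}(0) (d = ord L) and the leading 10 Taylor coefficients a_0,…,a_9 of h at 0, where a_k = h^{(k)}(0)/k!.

L = (3 + 36·x) + (4 + 12·x)·Dx + (4 + 40·x + 132·x^2 + 144·x^3)·Dx^2  (order 2).
h: a_k = 0, -4, 2, -29/6, 65/4, -9383/160, 206953/960, -7147521/8960, 53092163/17920, -5695777517/516096, …
ICs: h(0) = 0, h′(0) = -4.

f: a_k = 1, 3/2, -9/8, 27/16, -405/128, 1701/256, -15309/1024, 72171/2048, -2814669/32768, 14073345/65536, …
g: a_k = 0, -4, 8, -64/3, 64, -1024/5, 2048/3, -16384/7, 8192, -262144/9, …
L₀ := L_f ⊗_s L_g (sym. prod.), ord ≤ 2.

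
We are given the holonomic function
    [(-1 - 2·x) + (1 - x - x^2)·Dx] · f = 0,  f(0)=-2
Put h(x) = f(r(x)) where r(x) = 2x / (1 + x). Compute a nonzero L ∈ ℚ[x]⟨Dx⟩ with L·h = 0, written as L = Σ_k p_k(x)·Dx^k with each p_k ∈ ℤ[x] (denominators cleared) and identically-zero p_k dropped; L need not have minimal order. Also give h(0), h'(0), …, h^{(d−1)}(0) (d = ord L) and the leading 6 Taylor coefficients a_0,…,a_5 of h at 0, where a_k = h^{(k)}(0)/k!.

f: a_k = -2, -2, -4, -6, -10, -16, …
Change of var in L_f (x↦r) gives L₀.
L = (2 + 10·x) + (-1 - x + 5·x^2 + 5·x^3)·Dx  (order 1).
h: a_k = -2, -4, -12, -20, -60, -100, …
ICs: h(0) = -2.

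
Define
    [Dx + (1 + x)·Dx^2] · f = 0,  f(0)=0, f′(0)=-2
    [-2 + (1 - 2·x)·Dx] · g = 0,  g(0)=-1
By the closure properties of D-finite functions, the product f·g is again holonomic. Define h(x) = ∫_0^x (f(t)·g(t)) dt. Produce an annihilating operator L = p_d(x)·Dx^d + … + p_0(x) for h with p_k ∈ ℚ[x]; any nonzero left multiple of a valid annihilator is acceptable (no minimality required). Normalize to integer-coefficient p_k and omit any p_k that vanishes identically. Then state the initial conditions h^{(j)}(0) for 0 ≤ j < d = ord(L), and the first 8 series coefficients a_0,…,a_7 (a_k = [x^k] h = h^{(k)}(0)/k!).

f: a_k = 0, -2, 1, -2/3, 1/2, -2/5, 1/3, -2/7, …
g: a_k = -1, -2, -4, -8, -16, -32, -64, -128, …
f·g: L₀ = L_f ⊗_s L_g, ord ≤ 2·1.
h=∫₀ˣh₀: take L = L₀·Dx.
L = 2·Dx + (3 + 6·x)·Dx^2 + (-1 + x + 2·x^2)·Dx^3  (order 3).
h: a_k = 0, 0, 1, 1, 5/3, 77/30, 391/90, 37/5, …
ICs: h(0) = 0, h′(0) = 0, h′′(0) = 2.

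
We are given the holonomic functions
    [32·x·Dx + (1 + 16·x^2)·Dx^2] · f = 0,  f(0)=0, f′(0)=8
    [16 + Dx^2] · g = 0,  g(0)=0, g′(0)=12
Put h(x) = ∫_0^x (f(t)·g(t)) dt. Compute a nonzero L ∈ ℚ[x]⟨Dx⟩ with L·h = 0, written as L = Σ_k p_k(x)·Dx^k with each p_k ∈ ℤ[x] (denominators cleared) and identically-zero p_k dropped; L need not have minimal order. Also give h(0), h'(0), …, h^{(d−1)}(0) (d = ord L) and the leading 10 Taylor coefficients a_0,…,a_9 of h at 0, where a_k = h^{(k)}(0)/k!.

L = (1280 + 53248·x^2 + 360448·x^4 + 2097152·x^6 + 8388608·x^8)·Dx + (1536·x + 40960·x^3 + 393216·x^5 + 2097152·x^7)·Dx^2 + (96 + 4096·x^2 + 36864·x^4 + 262144·x^6 + 1048576·x^8)·Dx^3 + (96·x + 2560·x^3 + 24576·x^5 + 131072·x^7)·Dx^4 + (1 + 48·x^2 + 896·x^4 + 8192·x^6 + 32768·x^8)·Dx^5  (order 5).
h: a_k = 0, 0, 0, 32, 0, -768/5, 0, 19456/21, 0, -352256/45, …
ICs: h(0) = 0, h′(0) = 0, h′′(0) = 0, h′′′(0) = 192, h′′′′(0) = 0.

f: a_k = 0, 8, 0, -128/3, 0, 2048/5, 0, -32768/7, 0, 524288/9, …
g: a_k = 0, 12, 0, -32, 0, 128/5, 0, -1024/105, 0, 2048/945, …
f·g: L₀ = L_f ⊗_s L_g, ord ≤ 2·2.
h=∫₀ˣh₀: take L = L₀·Dx.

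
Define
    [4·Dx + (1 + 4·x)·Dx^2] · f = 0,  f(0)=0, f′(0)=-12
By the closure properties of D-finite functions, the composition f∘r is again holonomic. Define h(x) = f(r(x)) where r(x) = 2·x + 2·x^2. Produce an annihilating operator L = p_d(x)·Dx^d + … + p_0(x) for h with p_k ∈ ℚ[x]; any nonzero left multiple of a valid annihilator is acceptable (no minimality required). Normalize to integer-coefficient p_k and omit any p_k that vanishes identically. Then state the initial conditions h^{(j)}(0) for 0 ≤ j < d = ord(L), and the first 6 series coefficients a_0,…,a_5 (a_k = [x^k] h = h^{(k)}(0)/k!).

L = (6 + 16·x + 16·x^2)·Dx + (1 + 10·x + 24·x^2 + 16·x^3)·Dx^2  (order 2).
h: a_k = 0, -24, 72, -320, 1632, -44544/5, …
ICs: h(0) = 0, h′(0) = -24.

f: a_k = 0, -12, 24, -64, 192, -3072/5, …
Change of var in L_f (x↦r) gives L₀.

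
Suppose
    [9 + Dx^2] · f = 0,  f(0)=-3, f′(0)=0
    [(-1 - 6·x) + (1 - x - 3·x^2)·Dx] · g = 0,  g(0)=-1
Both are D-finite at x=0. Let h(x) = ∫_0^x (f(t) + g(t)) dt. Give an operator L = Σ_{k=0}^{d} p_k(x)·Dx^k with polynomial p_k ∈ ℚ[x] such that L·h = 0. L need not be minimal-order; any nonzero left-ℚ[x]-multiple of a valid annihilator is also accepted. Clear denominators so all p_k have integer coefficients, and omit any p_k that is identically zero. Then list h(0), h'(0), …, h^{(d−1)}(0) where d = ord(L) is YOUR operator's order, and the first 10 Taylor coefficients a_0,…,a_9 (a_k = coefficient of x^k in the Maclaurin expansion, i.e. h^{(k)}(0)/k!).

L = (-459 - 2916·x - 1539·x^2 - 3888·x^3 - 3645·x^4 - 4374·x^5)·Dx + (153 - 153·x - 378·x^2 + 405·x^3 - 2187·x^5 - 2187·x^6)·Dx^2 + (-51 - 324·x - 171·x^2 - 432·x^3 - 405·x^4 - 486·x^5)·Dx^3 + (17 - 17·x - 42·x^2 + 45·x^3 - 243·x^5 - 243·x^6)·Dx^4  (order 4).
h: a_k = 0, -4, -1/2, 19/6, -7/4, -233/40, -20/3, -7517/560, -217/8, -2278027/40320, …
ICs: h(0) = 0, h′(0) = -4, h′′(0) = -1, h′′′(0) = 19.

f: a_k = -3, 0, 27/2, 0, -81/8, 0, 243/80, 0, -2187/4480, 0, …
g: a_k = -1, -1, -4, -7, -19, -40, -97, -217, -508, -1159, …
f+g: L₀ = lclm(L_f,L_g), ord ≤ 2+1.
h=∫h₀ ⇒ L = L₀·Dx.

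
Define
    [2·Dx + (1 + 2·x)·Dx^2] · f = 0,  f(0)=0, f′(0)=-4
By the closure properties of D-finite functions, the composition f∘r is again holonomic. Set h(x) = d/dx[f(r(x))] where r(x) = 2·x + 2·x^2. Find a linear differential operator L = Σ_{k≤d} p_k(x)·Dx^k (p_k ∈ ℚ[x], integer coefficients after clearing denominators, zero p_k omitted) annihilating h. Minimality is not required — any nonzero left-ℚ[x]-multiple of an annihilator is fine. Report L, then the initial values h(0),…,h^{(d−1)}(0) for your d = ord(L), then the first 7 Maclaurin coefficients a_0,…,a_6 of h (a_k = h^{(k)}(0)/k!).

L = 2 + (1 + 2·x)·Dx  (order 1).
h: a_k = -8, 16, -32, 64, -128, 256, -512, …
ICs: h(0) = -8.

f: a_k = 0, -4, 4, -16/3, 8, -64/5, 64/3, …
L₀ from L_f via x↦r, Dx↦r'^{-1}Dx.
Derive L from L₀ (diff closure).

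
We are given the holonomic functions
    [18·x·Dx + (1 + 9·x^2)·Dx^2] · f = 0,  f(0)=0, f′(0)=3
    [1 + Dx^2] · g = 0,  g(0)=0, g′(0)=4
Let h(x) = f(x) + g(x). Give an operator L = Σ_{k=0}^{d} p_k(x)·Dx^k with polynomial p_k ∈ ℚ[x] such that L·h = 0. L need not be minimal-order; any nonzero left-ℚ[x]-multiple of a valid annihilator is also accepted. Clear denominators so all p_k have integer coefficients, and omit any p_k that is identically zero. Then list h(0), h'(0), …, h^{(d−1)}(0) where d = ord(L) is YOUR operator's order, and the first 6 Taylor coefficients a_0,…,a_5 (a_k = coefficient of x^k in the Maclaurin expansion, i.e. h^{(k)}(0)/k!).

f: a_k = 0, 3, 0, -9, 0, 243/5, …
g: a_k = 0, 4, 0, -2/3, 0, 1/30, …
Weyl lclm of L_f,L_g ⇒ L₀ (ord ≤ 4).
L = (-1926·x + 17820·x^3 + 1458·x^5)·Dx + (-17 + 351·x^2 + 4617·x^4 + 729·x^6)·Dx^2 + (-1926·x + 17820·x^3 + 1458·x^5)·Dx^3 + (-17 + 351·x^2 + 4617·x^4 + 729·x^6)·Dx^4  (order 4).
h: a_k = 0, 7, 0, -29/3, 0, 1459/30, …
ICs: h(0) = 0, h′(0) = 7, h′′(0) = 0, h′′′(0) = -58.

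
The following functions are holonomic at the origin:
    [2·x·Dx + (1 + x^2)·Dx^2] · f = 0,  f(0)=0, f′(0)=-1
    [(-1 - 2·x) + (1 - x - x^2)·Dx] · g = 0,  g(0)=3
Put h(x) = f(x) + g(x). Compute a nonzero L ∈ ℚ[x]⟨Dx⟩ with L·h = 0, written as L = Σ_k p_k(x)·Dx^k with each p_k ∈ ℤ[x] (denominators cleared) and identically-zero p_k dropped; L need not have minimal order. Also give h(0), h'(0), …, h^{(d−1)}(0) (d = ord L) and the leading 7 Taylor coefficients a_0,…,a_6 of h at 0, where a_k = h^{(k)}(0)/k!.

f: a_k = 0, -1, 0, 1/3, 0, -1/5, 0, …
g: a_k = 3, 3, 6, 9, 15, 24, 39, …
L₀ := lclm(L_f,L_g); ord L₀ ≤ 2+1.
L = (4 - 16·x - 64·x^2 - 72·x^3 - 66·x^4 - 6·x^6)·Dx + (-10 - 24·x - 28·x^2 - 60·x^3 - 65·x^4 - 50·x^5 - 3·x^6 - 6·x^7)·Dx^2 + (2 + 2·x + 2·x^2 - 8·x^3 - 5·x^4 - 11·x^5 - 6·x^6 - x^7 - x^8)·Dx^3  (order 3).
h: a_k = 3, 2, 6, 28/3, 15, 119/5, 39, …
ICs: h(0) = 3, h′(0) = 2, h′′(0) = 12.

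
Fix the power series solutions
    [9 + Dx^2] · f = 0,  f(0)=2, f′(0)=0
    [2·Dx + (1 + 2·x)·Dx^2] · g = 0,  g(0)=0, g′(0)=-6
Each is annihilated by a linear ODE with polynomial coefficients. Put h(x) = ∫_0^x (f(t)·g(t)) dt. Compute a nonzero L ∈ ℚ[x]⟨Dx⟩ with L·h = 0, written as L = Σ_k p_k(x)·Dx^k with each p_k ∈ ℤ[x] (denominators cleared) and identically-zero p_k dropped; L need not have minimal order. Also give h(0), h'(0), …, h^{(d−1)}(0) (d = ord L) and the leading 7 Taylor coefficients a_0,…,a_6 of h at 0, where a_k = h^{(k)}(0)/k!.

f: a_k = 2, 0, -9, 0, 27/4, 0, -81/40, …
g: a_k = 0, -6, 6, -8, 12, -96/5, 32, …
Product ⇒ symmetric product L₀, ord ≤ 4.
∫: right-multiply L₀ by Dx.
L = (63 + 1053·x + 3969·x^2 + 5832·x^3 + 2916·x^4)·Dx + (63 + 450·x + 972·x^2 + 648·x^3)·Dx^2 + (25 + 270·x + 918·x^2 + 1296·x^3 + 648·x^4)·Dx^3 + (7 + 50·x + 108·x^2 + 72·x^3)·Dx^4 + (2 + 17·x + 53·x^2 + 72·x^3 + 36·x^4)·Dx^5  (order 5).
h: a_k = 0, 0, -6, 4, 19/2, -6, -23/20, …
ICs: h(0) = 0, h′(0) = 0, h′′(0) = -12, h′′′(0) = 24, h′′′′(0) = 228.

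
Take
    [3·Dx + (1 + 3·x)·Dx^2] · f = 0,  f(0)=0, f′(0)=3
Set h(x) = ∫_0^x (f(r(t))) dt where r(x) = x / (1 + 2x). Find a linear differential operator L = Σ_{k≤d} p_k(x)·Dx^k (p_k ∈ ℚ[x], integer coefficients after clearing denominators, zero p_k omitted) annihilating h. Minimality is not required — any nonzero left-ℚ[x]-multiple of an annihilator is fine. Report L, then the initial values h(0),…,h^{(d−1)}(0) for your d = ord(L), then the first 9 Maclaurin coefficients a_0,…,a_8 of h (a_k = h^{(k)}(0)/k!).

L = (7 + 20·x)·Dx^2 + (1 + 7·x + 10·x^2)·Dx^3  (order 3).
h: a_k = 0, 0, 3/2, -7/2, 39/4, -609/20, 1031/10, -741/2, 77997/56, …
ICs: h(0) = 0, h′(0) = 0, h′′(0) = 3.

f: a_k = 0, 3, -9/2, 9, -81/4, 243/5, -243/2, 2187/7, -6561/8, …
Change of var in L_f (x↦r) gives L₀.
h=∫h₀ ⇒ L = L₀·Dx.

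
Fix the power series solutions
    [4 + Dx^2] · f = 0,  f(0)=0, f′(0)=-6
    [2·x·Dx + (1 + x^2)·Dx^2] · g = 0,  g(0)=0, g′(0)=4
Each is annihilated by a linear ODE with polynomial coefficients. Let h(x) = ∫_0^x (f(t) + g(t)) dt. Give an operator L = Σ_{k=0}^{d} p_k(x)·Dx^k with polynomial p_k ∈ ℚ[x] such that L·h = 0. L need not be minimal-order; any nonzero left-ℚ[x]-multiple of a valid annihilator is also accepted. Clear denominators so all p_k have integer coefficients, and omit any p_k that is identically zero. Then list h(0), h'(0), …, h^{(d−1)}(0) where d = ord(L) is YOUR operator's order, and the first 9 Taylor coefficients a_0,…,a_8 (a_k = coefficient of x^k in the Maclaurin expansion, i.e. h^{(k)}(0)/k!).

f: a_k = 0, -6, 0, 4, 0, -4/5, 0, 8/105, 0, …
g: a_k = 0, 4, 0, -4/3, 0, 4/5, 0, -4/7, 0, …
L₀ := lclm(L_f,L_g); ord L₀ ≤ 2+2.
h=∫₀ˣh₀: take L = L₀·Dx.
L = (-32·x + 80·x^3 + 16·x^5)·Dx^2 + (4 + 32·x^2 + 36·x^4 + 8·x^6)·Dx^3 + (-8·x + 20·x^3 + 4·x^5)·Dx^4 + (1 + 8·x^2 + 9·x^4 + 2·x^6)·Dx^5  (order 5).
h: a_k = 0, 0, -1, 0, 2/3, 0, 0, 0, -13/210, …
ICs: h(0) = 0, h′(0) = 0, h′′(0) = -2, h′′′(0) = 0, h′′′′(0) = 16.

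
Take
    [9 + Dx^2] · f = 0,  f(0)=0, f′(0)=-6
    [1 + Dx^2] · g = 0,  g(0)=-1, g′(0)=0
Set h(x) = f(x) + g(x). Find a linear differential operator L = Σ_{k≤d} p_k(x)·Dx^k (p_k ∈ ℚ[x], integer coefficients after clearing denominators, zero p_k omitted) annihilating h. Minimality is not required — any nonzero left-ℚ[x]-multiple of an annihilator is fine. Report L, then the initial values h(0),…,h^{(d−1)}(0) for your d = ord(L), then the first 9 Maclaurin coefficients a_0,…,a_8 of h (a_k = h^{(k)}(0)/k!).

f: a_k = 0, -6, 0, 9, 0, -81/20, 0, 243/280, 0, …
g: a_k = -1, 0, 1/2, 0, -1/24, 0, 1/720, 0, -1/40320, …
Sum ⇒ L₀ = lclm(L_f,L_g) in ℚ(x)⟨Dx⟩.
L = 9 + 10·Dx^2 + Dx^4  (order 4).
h: a_k = -1, -6, 1/2, 9, -1/24, -81/20, 1/720, 243/280, -1/40320, …
ICs: h(0) = -1, h′(0) = -6, h′′(0) = 1, h′′′(0) = 54.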